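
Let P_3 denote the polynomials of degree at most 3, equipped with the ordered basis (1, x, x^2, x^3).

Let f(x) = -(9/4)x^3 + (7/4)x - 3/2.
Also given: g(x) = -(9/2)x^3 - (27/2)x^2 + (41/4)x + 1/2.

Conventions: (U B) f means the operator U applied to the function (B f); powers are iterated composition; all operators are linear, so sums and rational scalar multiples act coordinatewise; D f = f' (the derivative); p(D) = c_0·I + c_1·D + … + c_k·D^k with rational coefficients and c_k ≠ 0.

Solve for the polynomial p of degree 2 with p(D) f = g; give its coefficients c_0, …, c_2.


D^0 f = -(9/4)x^3 + (7/4)x - 3/2
D^1 f = -(27/4)x^2 + 7/4
D^2 f = -(27/2)x
matching coefficients of g against c_0 f + c_1 Df + … from the top degree down determines the c_i
solution: c_0 = 2, c_1 = 2, c_2 = -1/2

p(D) = 2·I + 2·D − (1/2)·D^2, i.e. c_0 = 2, c_1 = 2, c_2 = -1/2


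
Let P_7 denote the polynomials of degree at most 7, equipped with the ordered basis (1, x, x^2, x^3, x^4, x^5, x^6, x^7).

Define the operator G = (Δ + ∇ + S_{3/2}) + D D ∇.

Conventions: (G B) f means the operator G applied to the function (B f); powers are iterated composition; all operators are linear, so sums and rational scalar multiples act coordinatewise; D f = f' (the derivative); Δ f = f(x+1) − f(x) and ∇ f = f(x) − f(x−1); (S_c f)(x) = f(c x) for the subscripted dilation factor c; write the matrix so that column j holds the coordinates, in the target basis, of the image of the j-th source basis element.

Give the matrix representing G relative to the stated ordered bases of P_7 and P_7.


the matrix is [[1, 2, 0, 8, -12, 22, -30, 44]; [0, 3/2, 4, 0, 32, -60, 132, -210]; [0, 0, 9/4, 6, 0, 80, -180, 462]; [0, 0, 0, 27/8, 8, 0, 160, -420]; [0, 0, 0, 0, 81/16, 10, 0, 280]; [0, 0, 0, 0, 0, 243/32, 12, 0]; [0, 0, 0, 0, 0, 0, 729/64, 14]; [0, 0, 0, 0, 0, 0, 0, 2187/128]] (rows listed top to bottom)

image of 1: 1
image of x: (3/2)x + 2
image of x^2: (9/4)x^2 + 4x
image of x^3: (27/8)x^3 + 6x^2 + 8
image of x^4: (81/16)x^4 + 8x^3 + 32x - 12
image of x^5: (243/32)x^5 + 10x^4 + 80x^2 - 60x + 22
image of x^6: (729/64)x^6 + 12x^5 + 160x^3 - 180x^2 + 132x - 30
image of x^7: (2187/128)x^7 + 14x^6 + 280x^4 - 420x^3 + 462x^2 - 210x + 44
each image's coordinates form column j of the matrix


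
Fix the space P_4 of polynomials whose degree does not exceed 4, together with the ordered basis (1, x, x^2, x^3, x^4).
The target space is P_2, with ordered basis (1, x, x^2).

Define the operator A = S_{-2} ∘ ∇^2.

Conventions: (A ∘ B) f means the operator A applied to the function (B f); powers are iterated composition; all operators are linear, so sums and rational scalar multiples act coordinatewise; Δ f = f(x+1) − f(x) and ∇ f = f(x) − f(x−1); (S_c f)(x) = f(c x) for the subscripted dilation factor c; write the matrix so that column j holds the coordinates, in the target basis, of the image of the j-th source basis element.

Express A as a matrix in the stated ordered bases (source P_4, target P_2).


the matrix is [[0, 0, 2, -6, 14]; [0, 0, 0, -12, 48]; [0, 0, 0, 0, 48]] (rows listed top to bottom)

image of 1: 0
image of x: 0
image of x^2: 2
image of x^3: -12x - 6
image of x^4: 48x^2 + 48x + 14
each image's coordinates form column j of the matrix


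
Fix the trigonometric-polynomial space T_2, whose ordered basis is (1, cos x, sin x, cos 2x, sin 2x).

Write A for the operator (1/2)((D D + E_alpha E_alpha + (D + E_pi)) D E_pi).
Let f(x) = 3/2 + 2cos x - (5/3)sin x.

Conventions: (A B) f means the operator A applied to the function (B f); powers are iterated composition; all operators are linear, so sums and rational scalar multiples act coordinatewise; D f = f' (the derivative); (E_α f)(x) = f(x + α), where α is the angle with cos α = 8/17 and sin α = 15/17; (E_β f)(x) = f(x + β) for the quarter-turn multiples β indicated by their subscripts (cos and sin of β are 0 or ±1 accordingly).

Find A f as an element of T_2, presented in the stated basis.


E_pi f = 3/2 - 2cos x + (5/3)sin x
D E_pi f = (5/3)cos x + 2sin x
D D E_pi f = 2cos x - (5/3)sin x
D D D E_pi f = -(5/3)cos x - 2sin x
E_alpha D E_pi f = (130/51)cos x - (9/17)sin x
E_alpha E_alpha D E_pi f = (635/867)cos x - (722/289)sin x
D D E_pi f = 2cos x - (5/3)sin x
E_pi D E_pi f = -(5/3)cos x - 2sin x
(D + E_pi) D E_pi f = (1/3)cos x - (11/3)sin x
(D D + E_alpha E_alpha + (D + E_pi)) D E_pi f = -(521/867)cos x - (7079/867)sin x
((1/2)((D D + E_alpha E_alpha + (D + E_pi)) D E_pi)) f = -(521/1734)cos x - (7079/1734)sin x

g(x) = -(521/1734)cos x - (7079/1734)sin x


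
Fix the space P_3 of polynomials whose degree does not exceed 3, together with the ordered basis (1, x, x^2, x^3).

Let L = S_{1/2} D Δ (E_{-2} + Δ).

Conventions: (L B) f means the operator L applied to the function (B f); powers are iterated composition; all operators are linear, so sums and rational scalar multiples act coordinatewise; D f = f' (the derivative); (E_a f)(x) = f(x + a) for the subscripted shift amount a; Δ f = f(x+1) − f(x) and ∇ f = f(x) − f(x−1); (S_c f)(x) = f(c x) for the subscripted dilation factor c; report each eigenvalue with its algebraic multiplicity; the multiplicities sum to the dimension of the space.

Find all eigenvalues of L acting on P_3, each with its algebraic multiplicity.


image of 1: 0
image of x: 0
image of x^2: 2
image of x^3: 3x - 3
the matrix is upper triangular; its diagonal is (0, 0, 0, 0)
for a triangular matrix the eigenvalues are the diagonal entries, with algebraic multiplicity their repetition count

λ = 0 (multiplicity 4)


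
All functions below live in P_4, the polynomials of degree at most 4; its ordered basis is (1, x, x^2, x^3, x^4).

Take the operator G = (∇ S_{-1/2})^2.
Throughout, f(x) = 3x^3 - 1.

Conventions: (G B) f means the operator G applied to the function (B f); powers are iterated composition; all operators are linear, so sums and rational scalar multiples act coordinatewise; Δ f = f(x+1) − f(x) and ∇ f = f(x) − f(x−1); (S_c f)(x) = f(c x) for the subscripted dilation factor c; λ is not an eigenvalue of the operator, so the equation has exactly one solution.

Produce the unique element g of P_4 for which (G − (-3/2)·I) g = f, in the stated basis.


the image equals g(x) = 2x^3 + (1/4)x - 13/24

write g with unknown coordinates in the stated basis and equate coefficients in (G − (-3/2)·I) g = f
solving from the highest basis element down gives g = 2x^3 + (1/4)x - 13/24
check: G g = -(3/8)x - 3/16
so G g − (-3/2)·g = 3x^3 - 1 = f ✓


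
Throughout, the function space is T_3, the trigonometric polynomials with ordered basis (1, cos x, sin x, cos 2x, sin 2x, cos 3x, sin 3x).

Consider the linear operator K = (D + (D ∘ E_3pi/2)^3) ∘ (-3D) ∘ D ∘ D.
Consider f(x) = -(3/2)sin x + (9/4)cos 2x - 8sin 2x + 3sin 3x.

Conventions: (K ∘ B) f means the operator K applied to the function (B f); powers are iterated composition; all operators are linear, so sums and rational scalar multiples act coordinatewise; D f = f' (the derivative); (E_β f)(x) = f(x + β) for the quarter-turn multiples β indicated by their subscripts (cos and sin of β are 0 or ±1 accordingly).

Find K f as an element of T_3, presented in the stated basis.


D f = -(3/2)cos x - 16cos 2x - (9/2)sin 2x + 9cos 3x
D D f = (3/2)sin x - 9cos 2x + 32sin 2x - 27sin 3x
D D D f = (3/2)cos x + 64cos 2x + 18sin 2x - 81cos 3x
(-3D) D D f = -(9/2)cos x - 192cos 2x - 54sin 2x + 243cos 3x
D ((-3D) ∘ D ∘ D) f = (9/2)sin x - 108cos 2x + 384sin 2x - 729sin 3x
E_3pi/2 ((-3D) ∘ D ∘ D) f = -(9/2)sin x + 192cos 2x + 54sin 2x - 243sin 3x
D E_3pi/2 ((-3D) ∘ D ∘ D) f = -(9/2)cos x + 108cos 2x - 384sin 2x - 729cos 3x
E_3pi/2 (D ∘ E_3pi/2) ((-3D) ∘ D ∘ D) f = -(9/2)sin x - 108cos 2x + 384sin 2x + 729sin 3x
D E_3pi/2 (D ∘ E_3pi/2) ((-3D) ∘ D ∘ D) f = -(9/2)cos x + 768cos 2x + 216sin 2x + 2187cos 3x
E_3pi/2 (D ∘ E_3pi/2) (D ∘ E_3pi/2) ((-3D) ∘ D ∘ D) f = -(9/2)sin x - 768cos 2x - 216sin 2x - 2187sin 3x
D E_3pi/2 (D ∘ E_3pi/2) (D ∘ E_3pi/2) ((-3D) ∘ D ∘ D) f = -(9/2)cos x - 432cos 2x + 1536sin 2x - 6561cos 3x
(D + (D ∘ E_3pi/2)^3) ((-3D) ∘ D ∘ D) f = -(9/2)cos x + (9/2)sin x - 540cos 2x + 1920sin 2x - 6561cos 3x - 729sin 3x

g(x) = -(9/2)cos x + (9/2)sin x - 540cos 2x + 1920sin 2x - 6561cos 3x - 729sin 3x


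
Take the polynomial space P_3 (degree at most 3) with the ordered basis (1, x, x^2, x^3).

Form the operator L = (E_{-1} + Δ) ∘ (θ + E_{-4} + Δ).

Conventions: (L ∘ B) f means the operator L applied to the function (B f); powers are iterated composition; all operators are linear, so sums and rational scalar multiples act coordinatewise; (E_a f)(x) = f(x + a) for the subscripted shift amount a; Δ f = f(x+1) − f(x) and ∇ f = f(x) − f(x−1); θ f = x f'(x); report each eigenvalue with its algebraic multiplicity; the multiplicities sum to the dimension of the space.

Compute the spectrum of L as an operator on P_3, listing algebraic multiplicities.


image of 1: 1
image of x: 2x - 3
image of x^2: 3x^2 - 6x + 23
image of x^3: 4x^3 - 9x^2 + 75x - 81
the matrix is upper triangular; its diagonal is (1, 2, 3, 4)
for a triangular matrix the eigenvalues are the diagonal entries, with algebraic multiplicity their repetition count

λ = 1 (multiplicity 1), λ = 2 (multiplicity 1), λ = 3 (multiplicity 1), λ = 4 (multiplicity 1)


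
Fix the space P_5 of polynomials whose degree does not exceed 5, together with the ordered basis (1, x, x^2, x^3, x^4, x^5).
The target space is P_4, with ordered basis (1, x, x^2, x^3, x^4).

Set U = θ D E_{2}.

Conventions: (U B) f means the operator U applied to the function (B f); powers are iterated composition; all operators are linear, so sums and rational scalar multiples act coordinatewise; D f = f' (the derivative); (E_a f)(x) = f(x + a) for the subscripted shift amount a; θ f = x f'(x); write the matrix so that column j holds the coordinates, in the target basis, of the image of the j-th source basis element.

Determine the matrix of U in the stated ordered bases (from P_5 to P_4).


image of 1: 0
image of x: 0
image of x^2: 2x
image of x^3: 6x^2 + 12x
image of x^4: 12x^3 + 48x^2 + 48x
image of x^5: 20x^4 + 120x^3 + 240x^2 + 160x
each image's coordinates form column j of the matrix

the matrix is [[0, 0, 0, 0, 0, 0]; [0, 0, 2, 12, 48, 160]; [0, 0, 0, 6, 48, 240]; [0, 0, 0, 0, 12, 120]; [0, 0, 0, 0, 0, 20]] (rows listed top to bottom)


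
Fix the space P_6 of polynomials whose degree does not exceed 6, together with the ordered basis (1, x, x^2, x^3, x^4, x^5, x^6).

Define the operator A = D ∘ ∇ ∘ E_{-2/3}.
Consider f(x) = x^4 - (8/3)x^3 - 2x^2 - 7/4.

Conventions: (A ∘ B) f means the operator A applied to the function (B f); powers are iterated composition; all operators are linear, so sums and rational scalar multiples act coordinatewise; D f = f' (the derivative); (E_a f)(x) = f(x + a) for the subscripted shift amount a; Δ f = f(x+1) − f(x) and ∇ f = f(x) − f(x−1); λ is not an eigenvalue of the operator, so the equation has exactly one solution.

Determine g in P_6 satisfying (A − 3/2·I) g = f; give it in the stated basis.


g(x) = -(2/3)x^4 + (16/9)x^3 - 4x^2 + (176/9)x - 121/6

write g with unknown coordinates in the stated basis and equate coefficients in (A − 3/2·I) g = f
solving from the highest basis element down gives g = -(2/3)x^4 + (16/9)x^3 - 4x^2 + (176/9)x - 121/6
check: A g = -8x^2 + (88/3)x - 32
so A g − 3/2·g = x^4 - (8/3)x^3 - 2x^2 - 7/4 = f ✓


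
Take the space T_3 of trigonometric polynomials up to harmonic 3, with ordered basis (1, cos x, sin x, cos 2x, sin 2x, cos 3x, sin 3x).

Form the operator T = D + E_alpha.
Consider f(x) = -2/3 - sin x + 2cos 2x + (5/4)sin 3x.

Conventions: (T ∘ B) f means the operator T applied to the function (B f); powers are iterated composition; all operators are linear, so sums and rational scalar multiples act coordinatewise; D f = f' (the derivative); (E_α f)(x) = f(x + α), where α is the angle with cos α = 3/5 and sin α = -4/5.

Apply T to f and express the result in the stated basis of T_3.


g(x) = -2/3 - (1/5)cos x - (3/5)sin x - (14/25)cos 2x - (52/25)sin 2x + (331/100)cos 3x - (117/100)sin 3x

D f = -cos x - 4sin 2x + (15/4)cos 3x
E_alpha f = -2/3 + (4/5)cos x - (3/5)sin x - (14/25)cos 2x + (48/25)sin 2x - (11/25)cos 3x - (117/100)sin 3x
(D + E_alpha) f = -2/3 - (1/5)cos x - (3/5)sin x - (14/25)cos 2x - (52/25)sin 2x + (331/100)cos 3x - (117/100)sin 3x


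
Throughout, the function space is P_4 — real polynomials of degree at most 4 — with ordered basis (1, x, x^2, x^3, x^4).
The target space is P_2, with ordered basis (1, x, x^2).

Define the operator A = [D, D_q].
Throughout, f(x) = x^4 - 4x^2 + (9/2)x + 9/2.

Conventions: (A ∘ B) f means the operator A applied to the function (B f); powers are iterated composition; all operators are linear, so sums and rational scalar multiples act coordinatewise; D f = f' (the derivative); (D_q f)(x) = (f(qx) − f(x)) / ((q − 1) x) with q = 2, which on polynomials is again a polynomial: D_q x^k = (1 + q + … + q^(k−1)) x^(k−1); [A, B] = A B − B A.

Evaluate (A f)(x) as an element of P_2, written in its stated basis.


D_q f = 15x^3 - 12x + 9/2
D D_q f = 45x^2 - 12
D f = 4x^3 - 8x + 9/2
D_q D f = 28x^2 - 8
[D, D_q] f = 17x^2 - 4

the image equals g(x) = 17x^2 - 4


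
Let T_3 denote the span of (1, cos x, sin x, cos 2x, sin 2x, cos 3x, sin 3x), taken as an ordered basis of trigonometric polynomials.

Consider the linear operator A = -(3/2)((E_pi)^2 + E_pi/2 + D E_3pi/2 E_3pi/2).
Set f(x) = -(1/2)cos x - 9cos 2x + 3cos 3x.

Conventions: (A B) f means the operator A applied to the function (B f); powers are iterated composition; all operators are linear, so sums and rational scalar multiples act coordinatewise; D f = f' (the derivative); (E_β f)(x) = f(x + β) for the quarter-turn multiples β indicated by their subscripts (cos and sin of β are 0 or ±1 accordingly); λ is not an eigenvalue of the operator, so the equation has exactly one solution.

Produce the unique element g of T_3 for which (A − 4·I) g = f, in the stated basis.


write g with unknown coordinates in the stated basis and equate coefficients in (A − 4·I) g = f
solving from the highest basis element down gives g = (1/11)cos x + (36/25)cos 2x + (27/25)sin 2x - (66/265)cos 3x + (72/265)sin 3x
check: A g = -(3/22)cos x - (81/25)cos 2x + (108/25)sin 2x + (531/265)cos 3x + (288/265)sin 3x
so A g − 4·g = -(1/2)cos x - 9cos 2x + 3cos 3x = f ✓

the result is g(x) = (1/11)cos x + (36/25)cos 2x + (27/25)sin 2x - (66/265)cos 3x + (72/265)sin 3x


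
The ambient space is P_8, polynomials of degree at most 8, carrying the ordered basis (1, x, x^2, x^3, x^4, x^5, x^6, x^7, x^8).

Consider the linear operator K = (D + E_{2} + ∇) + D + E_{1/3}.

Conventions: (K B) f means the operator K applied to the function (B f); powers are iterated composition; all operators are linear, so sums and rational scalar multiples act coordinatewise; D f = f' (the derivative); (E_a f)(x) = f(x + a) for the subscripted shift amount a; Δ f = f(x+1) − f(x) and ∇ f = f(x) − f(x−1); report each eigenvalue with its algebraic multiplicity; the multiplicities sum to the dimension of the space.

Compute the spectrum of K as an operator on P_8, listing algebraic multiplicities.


λ = 2 (multiplicity 9)

image of 1: 2
image of x: 2x + 16/3
image of x^2: 2x^2 + (32/3)x + 28/9
image of x^3: 2x^3 + 16x^2 + (28/3)x + 244/27
image of x^4: 2x^4 + (64/3)x^3 + (56/3)x^2 + (976/27)x + 1216/81
image of x^5: 2x^5 + (80/3)x^4 + (280/9)x^3 + (2440/27)x^2 + (6080/81)x + 8020/243
image of x^6: 2x^6 + 32x^5 + (140/3)x^4 + (4880/27)x^3 + (6080/27)x^2 + (16040/81)x + 45928/729
image of x^7: 2x^7 + (112/3)x^6 + (196/3)x^5 + (8540/27)x^4 + (42560/81)x^3 + (56140/81)x^2 + (321496/729)x + 282124/2187
image of x^8: 2x^8 + (128/3)x^7 + (784/9)x^6 + (13664/27)x^5 + (85120/81)x^4 + (449120/243)x^3 + (1285984/729)x^2 + (2256992/2187)x + 1673056/6561
the matrix is upper triangular; its diagonal is (2, 2, 2, 2, 2, 2, 2, 2, 2)
for a triangular matrix the eigenvalues are the diagonal entries, with algebraic multiplicity their repetition count


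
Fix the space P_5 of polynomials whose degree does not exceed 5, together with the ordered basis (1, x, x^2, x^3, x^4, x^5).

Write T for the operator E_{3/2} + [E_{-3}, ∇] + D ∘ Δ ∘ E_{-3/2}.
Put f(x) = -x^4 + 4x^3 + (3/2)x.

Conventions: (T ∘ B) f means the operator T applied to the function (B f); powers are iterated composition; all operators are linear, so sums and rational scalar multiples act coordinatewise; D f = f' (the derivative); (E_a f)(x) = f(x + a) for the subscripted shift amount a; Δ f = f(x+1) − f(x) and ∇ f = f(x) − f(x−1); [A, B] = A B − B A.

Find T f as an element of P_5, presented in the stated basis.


E_{3/2} f = -x^4 - 2x^3 + (9/2)x^2 + 15x + 171/16
∇ f = -4x^3 + 18x^2 - 16x + 13/2
E_{-3} ∇ f = -4x^3 + 54x^2 - 232x + 649/2
E_{-3} f = -x^4 + 16x^3 - 90x^2 + (435/2)x - 387/2
∇ E_{-3} f = -4x^3 + 54x^2 - 232x + 649/2
[E_{-3}, ∇] f = 0
E_{-3/2} f = -x^4 + 10x^3 - (63/2)x^2 + 42x - 333/16
Δ E_{-3/2} f = -4x^3 + 24x^2 - 37x + 39/2
D Δ E_{-3/2} f = -12x^2 + 48x - 37
(E_{3/2} + [E_{-3}, ∇] + D ∘ Δ ∘ E_{-3/2}) f = -x^4 - 2x^3 - (15/2)x^2 + 63x - 421/16

the result is g(x) = -x^4 - 2x^3 - (15/2)x^2 + 63x - 421/16


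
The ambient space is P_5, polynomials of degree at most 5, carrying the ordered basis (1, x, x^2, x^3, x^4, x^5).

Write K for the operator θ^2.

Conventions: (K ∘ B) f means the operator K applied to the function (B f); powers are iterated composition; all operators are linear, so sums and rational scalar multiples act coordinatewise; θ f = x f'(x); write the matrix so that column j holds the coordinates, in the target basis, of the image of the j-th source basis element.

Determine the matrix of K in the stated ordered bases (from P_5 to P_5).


image of 1: 0
image of x: x
image of x^2: 4x^2
image of x^3: 9x^3
image of x^4: 16x^4
image of x^5: 25x^5
each image's coordinates form column j of the matrix

the matrix is [[0, 0, 0, 0, 0, 0]; [0, 1, 0, 0, 0, 0]; [0, 0, 4, 0, 0, 0]; [0, 0, 0, 9, 0, 0]; [0, 0, 0, 0, 16, 0]; [0, 0, 0, 0, 0, 25]] (rows listed top to bottom)


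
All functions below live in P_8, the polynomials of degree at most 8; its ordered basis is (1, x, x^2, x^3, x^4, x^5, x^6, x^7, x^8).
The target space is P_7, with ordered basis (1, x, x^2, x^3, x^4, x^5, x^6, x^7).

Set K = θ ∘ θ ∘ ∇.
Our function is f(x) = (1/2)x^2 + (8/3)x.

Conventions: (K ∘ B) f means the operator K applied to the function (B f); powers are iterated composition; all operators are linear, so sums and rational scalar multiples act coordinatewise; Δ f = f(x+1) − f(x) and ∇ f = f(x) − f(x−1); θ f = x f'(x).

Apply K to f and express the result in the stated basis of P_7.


∇ f = x + 13/6
θ ∇ f = x
θ θ ∇ f = x

the image equals g(x) = x


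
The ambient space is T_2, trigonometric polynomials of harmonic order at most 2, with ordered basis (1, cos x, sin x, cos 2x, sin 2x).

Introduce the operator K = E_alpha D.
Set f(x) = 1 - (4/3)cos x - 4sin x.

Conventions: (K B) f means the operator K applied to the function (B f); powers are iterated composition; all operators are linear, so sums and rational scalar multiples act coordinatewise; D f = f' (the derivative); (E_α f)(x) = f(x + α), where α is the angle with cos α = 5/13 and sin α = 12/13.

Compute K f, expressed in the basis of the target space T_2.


D f = -4cos x + (4/3)sin x
E_alpha D f = -(4/13)cos x + (164/39)sin x

the image equals g(x) = -(4/13)cos x + (164/39)sin x


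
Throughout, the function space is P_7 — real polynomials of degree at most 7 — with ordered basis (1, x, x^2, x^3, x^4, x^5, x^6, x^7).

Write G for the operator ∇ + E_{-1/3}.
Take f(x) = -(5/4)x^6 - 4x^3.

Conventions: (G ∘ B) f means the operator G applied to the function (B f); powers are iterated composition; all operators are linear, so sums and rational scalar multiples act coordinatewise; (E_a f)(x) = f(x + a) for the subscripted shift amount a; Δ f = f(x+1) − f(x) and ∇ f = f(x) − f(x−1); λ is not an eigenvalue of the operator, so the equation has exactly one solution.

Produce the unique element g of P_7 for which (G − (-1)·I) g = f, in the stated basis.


write g with unknown coordinates in the stated basis and equate coefficients in (G − (-1)·I) g = f
solving from the highest basis element down gives g = -(5/8)x^6 + (5/4)x^5 - (25/4)x^4 + (967/54)x^3 - (407/9)x^2 + (23009/324)x - 9139/162
check: G g = -(5/8)x^6 - (5/4)x^5 + (25/4)x^4 - (1183/54)x^3 + (407/9)x^2 - (23009/324)x + 9139/162
so G g − (-1)·g = -(5/4)x^6 - 4x^3 = f ✓

g(x) = -(5/8)x^6 + (5/4)x^5 - (25/4)x^4 + (967/54)x^3 - (407/9)x^2 + (23009/324)x - 9139/162


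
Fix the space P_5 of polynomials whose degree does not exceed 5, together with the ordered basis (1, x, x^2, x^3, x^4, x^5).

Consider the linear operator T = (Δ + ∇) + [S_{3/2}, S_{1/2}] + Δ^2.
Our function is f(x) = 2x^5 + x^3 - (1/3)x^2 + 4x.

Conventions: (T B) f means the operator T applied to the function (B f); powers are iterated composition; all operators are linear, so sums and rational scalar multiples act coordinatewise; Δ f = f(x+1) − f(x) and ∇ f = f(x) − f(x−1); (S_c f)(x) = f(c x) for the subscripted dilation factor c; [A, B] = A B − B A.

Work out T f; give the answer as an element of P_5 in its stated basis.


Δ f = 10x^4 + 20x^3 + 23x^2 + (37/3)x + 20/3
∇ f = 10x^4 - 20x^3 + 23x^2 - (41/3)x + 22/3
(Δ + ∇) f = 20x^4 + 46x^2 - (4/3)x + 14
S_{1/2} f = (1/16)x^5 + (1/8)x^3 - (1/12)x^2 + 2x
S_{3/2} S_{1/2} f = (243/512)x^5 + (27/64)x^3 - (3/16)x^2 + 3x
S_{3/2} f = (243/16)x^5 + (27/8)x^3 - (3/4)x^2 + 6x
S_{1/2} S_{3/2} f = (243/512)x^5 + (27/64)x^3 - (3/16)x^2 + 3x
[S_{3/2}, S_{1/2}] f = 0
Δ f = 10x^4 + 20x^3 + 23x^2 + (37/3)x + 20/3
Δ Δ f = 40x^3 + 120x^2 + 146x + 196/3
((Δ + ∇) + [S_{3/2}, S_{1/2}] + Δ^2) f = 20x^4 + 40x^3 + 166x^2 + (434/3)x + 238/3

the image equals g(x) = 20x^4 + 40x^3 + 166x^2 + (434/3)x + 238/3


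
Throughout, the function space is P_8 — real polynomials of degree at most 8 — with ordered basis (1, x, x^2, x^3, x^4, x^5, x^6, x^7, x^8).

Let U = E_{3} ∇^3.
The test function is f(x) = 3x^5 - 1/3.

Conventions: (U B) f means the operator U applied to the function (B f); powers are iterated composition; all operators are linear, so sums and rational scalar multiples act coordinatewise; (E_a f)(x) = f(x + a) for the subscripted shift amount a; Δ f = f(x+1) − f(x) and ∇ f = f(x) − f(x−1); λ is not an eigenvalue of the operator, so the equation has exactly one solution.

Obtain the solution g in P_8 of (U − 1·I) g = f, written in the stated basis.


the result is g(x) = -3x^5 - 180x^2 - 540x - 1349/3

write g with unknown coordinates in the stated basis and equate coefficients in (U − 1·I) g = f
solving from the highest basis element down gives g = -3x^5 - 180x^2 - 540x - 1349/3
check: U g = -180x^2 - 540x - 450
so U g − 1·g = 3x^5 - 1/3 = f ✓


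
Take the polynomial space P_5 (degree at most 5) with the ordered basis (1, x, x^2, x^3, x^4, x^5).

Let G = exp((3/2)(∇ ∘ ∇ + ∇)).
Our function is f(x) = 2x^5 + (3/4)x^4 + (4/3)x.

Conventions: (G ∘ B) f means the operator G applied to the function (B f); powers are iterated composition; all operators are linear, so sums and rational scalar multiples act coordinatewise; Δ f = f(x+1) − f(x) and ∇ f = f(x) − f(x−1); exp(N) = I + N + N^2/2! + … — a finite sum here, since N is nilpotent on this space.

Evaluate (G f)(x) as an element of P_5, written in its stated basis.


order-1 term: 15x^4 + (69/2)x^3 - (573/4)x^2 + (345/2)x - 563/8
order-2 term: 45x^3 + (1161/8)x^2 - (1449/4)x + 621/16
order-3 term: (135/2)x^2 + (1701/8)x - 3537/16
order-4 term: (405/8)x + 6723/64
order-5 term: 243/16
the series for exp((3/2)(∇ ∘ ∇ + ∇)) f terminates at order 5
exp((3/2)(∇ ∘ ∇ + ∇)) f = 2x^5 + (63/4)x^4 + (159/2)x^3 + (555/8)x^2 + (449/6)x - 8473/64

g(x) = 2x^5 + (63/4)x^4 + (159/2)x^3 + (555/8)x^2 + (449/6)x - 8473/64


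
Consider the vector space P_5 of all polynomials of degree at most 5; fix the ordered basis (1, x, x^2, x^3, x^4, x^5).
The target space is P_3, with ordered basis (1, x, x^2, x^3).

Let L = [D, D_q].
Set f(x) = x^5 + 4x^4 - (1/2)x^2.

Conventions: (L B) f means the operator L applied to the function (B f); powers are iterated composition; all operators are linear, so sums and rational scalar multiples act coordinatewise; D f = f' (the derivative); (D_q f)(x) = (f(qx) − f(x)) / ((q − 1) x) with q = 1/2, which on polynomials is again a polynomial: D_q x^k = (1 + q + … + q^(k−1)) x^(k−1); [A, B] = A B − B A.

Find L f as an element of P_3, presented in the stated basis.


D_q f = (31/16)x^4 + (15/2)x^3 - (3/4)x
D D_q f = (31/4)x^3 + (45/2)x^2 - 3/4
D f = 5x^4 + 16x^3 - x
D_q D f = (75/8)x^3 + 28x^2 - 1
[D, D_q] f = -(13/8)x^3 - (11/2)x^2 + 1/4

g(x) = -(13/8)x^3 - (11/2)x^2 + 1/4


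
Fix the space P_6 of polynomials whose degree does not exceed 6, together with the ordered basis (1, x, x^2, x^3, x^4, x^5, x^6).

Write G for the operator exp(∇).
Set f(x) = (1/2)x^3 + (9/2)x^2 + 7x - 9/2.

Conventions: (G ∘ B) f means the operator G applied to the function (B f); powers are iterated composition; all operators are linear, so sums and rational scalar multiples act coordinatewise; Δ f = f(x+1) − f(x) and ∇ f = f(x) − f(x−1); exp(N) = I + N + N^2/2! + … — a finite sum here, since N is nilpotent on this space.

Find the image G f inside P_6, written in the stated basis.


the result is g(x) = (1/2)x^3 + 6x^2 + 16x + 2

order-1 term: (3/2)x^2 + (15/2)x + 3
order-2 term: (3/2)x + 3
order-3 term: 1/2
the series for exp(∇) f terminates at order 3
exp(∇) f = (1/2)x^3 + 6x^2 + 16x + 2


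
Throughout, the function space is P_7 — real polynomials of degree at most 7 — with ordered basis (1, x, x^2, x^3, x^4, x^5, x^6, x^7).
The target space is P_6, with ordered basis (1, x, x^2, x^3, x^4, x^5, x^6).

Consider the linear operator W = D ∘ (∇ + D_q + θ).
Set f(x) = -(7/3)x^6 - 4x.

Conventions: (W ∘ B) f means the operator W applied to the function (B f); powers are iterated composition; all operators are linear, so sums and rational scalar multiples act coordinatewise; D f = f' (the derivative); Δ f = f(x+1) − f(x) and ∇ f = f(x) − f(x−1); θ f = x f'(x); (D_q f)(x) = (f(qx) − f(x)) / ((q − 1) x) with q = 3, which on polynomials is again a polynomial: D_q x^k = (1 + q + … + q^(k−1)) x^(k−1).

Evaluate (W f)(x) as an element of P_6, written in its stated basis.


the image equals g(x) = -84x^5 - (12950/3)x^4 + 140x^3 - 140x^2 + 70x - 18

∇ f = -14x^5 + 35x^4 - (140/3)x^3 + 35x^2 - 14x - 5/3
D_q f = -(2548/3)x^5 - 4
θ f = -14x^6 - 4x
(∇ + D_q + θ) f = -14x^6 - (2590/3)x^5 + 35x^4 - (140/3)x^3 + 35x^2 - 18x - 17/3
D (∇ + D_q + θ) f = -84x^5 - (12950/3)x^4 + 140x^3 - 140x^2 + 70x - 18


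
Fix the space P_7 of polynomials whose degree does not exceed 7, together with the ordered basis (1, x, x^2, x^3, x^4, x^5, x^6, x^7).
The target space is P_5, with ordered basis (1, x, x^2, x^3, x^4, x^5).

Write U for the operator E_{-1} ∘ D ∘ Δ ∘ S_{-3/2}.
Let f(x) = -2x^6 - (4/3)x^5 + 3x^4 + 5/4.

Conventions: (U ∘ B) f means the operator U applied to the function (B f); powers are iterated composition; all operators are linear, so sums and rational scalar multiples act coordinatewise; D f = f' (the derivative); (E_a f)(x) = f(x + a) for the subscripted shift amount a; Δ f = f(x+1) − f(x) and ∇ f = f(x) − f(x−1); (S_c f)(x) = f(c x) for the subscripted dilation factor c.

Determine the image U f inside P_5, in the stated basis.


S_{-3/2} f = -(729/32)x^6 + (81/8)x^5 + (243/16)x^4 + 5/4
Δ S_{-3/2} f = -(2187/16)x^5 - (9315/32)x^4 - (2349/8)x^3 - (4779/32)x^2 - (405/16)x + 81/32
D Δ S_{-3/2} f = -(10935/16)x^4 - (9315/8)x^3 - (7047/8)x^2 - (4779/16)x - 405/16
E_{-1} D Δ S_{-3/2} f = -(10935/16)x^4 + (12555/8)x^3 - (11907/8)x^2 + (11259/16)x - 2025/16

g(x) = -(10935/16)x^4 + (12555/8)x^3 - (11907/8)x^2 + (11259/16)x - 2025/16


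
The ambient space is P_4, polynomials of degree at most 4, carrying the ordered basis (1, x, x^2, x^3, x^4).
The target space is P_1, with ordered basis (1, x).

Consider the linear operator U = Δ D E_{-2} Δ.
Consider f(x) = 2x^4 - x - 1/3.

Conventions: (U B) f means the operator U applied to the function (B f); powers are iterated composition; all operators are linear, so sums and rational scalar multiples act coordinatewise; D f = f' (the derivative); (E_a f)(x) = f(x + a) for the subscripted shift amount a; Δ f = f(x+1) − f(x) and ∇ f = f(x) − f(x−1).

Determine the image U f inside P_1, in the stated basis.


g(x) = 48x - 48

Δ f = 8x^3 + 12x^2 + 8x + 1
E_{-2} Δ f = 8x^3 - 36x^2 + 56x - 31
D (E_{-2} Δ) f = 24x^2 - 72x + 56
Δ D (E_{-2} Δ) f = 48x - 48


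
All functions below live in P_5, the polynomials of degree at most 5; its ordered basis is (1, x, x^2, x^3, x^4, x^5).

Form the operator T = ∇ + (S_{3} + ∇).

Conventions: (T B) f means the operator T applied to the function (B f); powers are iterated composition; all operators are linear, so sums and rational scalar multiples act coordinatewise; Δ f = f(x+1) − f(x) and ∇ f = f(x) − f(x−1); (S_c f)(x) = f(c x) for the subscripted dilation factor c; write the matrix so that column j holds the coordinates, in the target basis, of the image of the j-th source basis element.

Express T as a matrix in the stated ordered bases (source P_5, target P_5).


image of 1: 1
image of x: 3x + 2
image of x^2: 9x^2 + 4x - 2
image of x^3: 27x^3 + 6x^2 - 6x + 2
image of x^4: 81x^4 + 8x^3 - 12x^2 + 8x - 2
image of x^5: 243x^5 + 10x^4 - 20x^3 + 20x^2 - 10x + 2
each image's coordinates form column j of the matrix

the matrix is [[1, 2, -2, 2, -2, 2]; [0, 3, 4, -6, 8, -10]; [0, 0, 9, 6, -12, 20]; [0, 0, 0, 27, 8, -20]; [0, 0, 0, 0, 81, 10]; [0, 0, 0, 0, 0, 243]] (rows listed top to bottom)


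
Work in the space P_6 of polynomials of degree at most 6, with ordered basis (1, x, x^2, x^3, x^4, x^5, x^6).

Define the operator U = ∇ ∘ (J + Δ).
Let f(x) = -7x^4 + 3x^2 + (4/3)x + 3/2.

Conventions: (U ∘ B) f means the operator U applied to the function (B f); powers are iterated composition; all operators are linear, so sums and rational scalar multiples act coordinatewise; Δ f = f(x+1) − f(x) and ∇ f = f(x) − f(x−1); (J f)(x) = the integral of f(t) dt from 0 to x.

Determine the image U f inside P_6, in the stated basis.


the image equals g(x) = -7x^4 + 14x^3 - 95x^2 + (16/3)x - 227/30

J f = -(7/5)x^5 + x^3 + (2/3)x^2 + (3/2)x
Δ f = -28x^3 - 42x^2 - 22x - 8/3
(J + Δ) f = -(7/5)x^5 - 27x^3 - (124/3)x^2 - (41/2)x - 8/3
∇ (J + Δ) f = -7x^4 + 14x^3 - 95x^2 + (16/3)x - 227/30


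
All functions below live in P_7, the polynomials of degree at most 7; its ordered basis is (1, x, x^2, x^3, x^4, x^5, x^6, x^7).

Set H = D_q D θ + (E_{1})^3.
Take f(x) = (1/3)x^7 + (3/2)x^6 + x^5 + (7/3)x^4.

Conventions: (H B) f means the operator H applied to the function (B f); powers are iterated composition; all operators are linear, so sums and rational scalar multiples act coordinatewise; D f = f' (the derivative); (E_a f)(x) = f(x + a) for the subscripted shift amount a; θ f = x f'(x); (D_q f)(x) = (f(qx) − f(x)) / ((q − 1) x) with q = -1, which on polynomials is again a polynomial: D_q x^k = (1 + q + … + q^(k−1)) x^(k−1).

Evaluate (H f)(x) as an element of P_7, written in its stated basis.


the image equals g(x) = (1/3)x^7 + (17/2)x^6 + 91x^5 + (3533/6)x^4 + 1873x^3 + (23741/6)x^2 + 4545x + 4509/2

θ f = (7/3)x^7 + 9x^6 + 5x^5 + (28/3)x^4
D θ f = (49/3)x^6 + 54x^5 + 25x^4 + (112/3)x^3
D_q D θ f = 54x^4 + (112/3)x^2
E_{1} f = (1/3)x^7 + (23/6)x^6 + 17x^5 + (83/2)x^4 + 61x^3 + (107/2)x^2 + (77/3)x + 31/6
E_{1} E_{1} f = (1/3)x^7 + (37/6)x^6 + 47x^5 + (587/3)x^4 + (1456/3)x^3 + 720x^2 + 592x + 208
E_{1} E_{1} E_{1} f = (1/3)x^7 + (17/2)x^6 + 91x^5 + (3209/6)x^4 + 1873x^3 + (7839/2)x^2 + 4545x + 4509/2
(D_q D θ + (E_{1})^3) f = (1/3)x^7 + (17/2)x^6 + 91x^5 + (3533/6)x^4 + 1873x^3 + (23741/6)x^2 + 4545x + 4509/2


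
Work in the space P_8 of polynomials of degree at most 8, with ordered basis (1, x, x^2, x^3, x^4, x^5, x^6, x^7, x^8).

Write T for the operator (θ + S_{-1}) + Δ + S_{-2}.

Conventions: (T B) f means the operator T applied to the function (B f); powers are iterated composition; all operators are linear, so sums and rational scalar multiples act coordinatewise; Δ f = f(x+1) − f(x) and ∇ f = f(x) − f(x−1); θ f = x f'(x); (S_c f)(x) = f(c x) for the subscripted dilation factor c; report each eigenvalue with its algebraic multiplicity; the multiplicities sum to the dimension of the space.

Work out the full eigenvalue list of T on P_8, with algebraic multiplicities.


image of 1: 2
image of x: -2x + 1
image of x^2: 7x^2 + 2x + 1
image of x^3: -6x^3 + 3x^2 + 3x + 1
image of x^4: 21x^4 + 4x^3 + 6x^2 + 4x + 1
image of x^5: -28x^5 + 5x^4 + 10x^3 + 10x^2 + 5x + 1
image of x^6: 71x^6 + 6x^5 + 15x^4 + 20x^3 + 15x^2 + 6x + 1
image of x^7: -122x^7 + 7x^6 + 21x^5 + 35x^4 + 35x^3 + 21x^2 + 7x + 1
image of x^8: 265x^8 + 8x^7 + 28x^6 + 56x^5 + 70x^4 + 56x^3 + 28x^2 + 8x + 1
the matrix is upper triangular; its diagonal is (2, -2, 7, -6, 21, -28, 71, -122, 265)
for a triangular matrix the eigenvalues are the diagonal entries, with algebraic multiplicity their repetition count

λ = -122 (multiplicity 1), λ = -28 (multiplicity 1), λ = -6 (multiplicity 1), λ = -2 (multiplicity 1), λ = 2 (multiplicity 1), λ = 7 (multiplicity 1), λ = 21 (multiplicity 1), λ = 71 (multiplicity 1), λ = 265 (multiplicity 1)


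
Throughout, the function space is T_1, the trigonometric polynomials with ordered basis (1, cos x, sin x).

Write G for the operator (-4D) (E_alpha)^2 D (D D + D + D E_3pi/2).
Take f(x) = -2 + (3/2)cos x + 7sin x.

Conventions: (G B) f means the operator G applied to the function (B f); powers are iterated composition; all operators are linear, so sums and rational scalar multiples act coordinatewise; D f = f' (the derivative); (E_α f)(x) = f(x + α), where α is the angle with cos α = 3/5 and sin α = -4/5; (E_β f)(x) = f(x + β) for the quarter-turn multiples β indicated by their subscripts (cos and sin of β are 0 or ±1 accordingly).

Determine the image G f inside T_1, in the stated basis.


g(x) = -(52/25)cos x + (714/25)sin x

D f = 7cos x - (3/2)sin x
D D f = -(3/2)cos x - 7sin x
D f = 7cos x - (3/2)sin x
E_3pi/2 f = -2 - 7cos x + (3/2)sin x
D E_3pi/2 f = (3/2)cos x + 7sin x
(D D + D + D E_3pi/2) f = 7cos x - (3/2)sin x
D (D D + D + D E_3pi/2) f = -(3/2)cos x - 7sin x
E_alpha D (D D + D + D E_3pi/2) f = (47/10)cos x - (27/5)sin x
E_alpha E_alpha D (D D + D + D E_3pi/2) f = (357/50)cos x + (13/25)sin x
D (E_alpha)^2 D (D D + D + D E_3pi/2) f = (13/25)cos x - (357/50)sin x
(-4D) (E_alpha)^2 D (D D + D + D E_3pi/2) f = -(52/25)cos x + (714/25)sin x


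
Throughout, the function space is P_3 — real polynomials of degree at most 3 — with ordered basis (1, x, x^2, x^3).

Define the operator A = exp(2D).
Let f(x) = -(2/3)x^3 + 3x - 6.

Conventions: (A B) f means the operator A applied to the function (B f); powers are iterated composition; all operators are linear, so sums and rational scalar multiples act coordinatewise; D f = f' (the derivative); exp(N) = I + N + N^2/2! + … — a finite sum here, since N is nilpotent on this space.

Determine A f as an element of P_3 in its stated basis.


the image equals g(x) = -(2/3)x^3 - 4x^2 - 5x - 16/3

order-1 term: -4x^2 + 6
order-2 term: -8x
order-3 term: -16/3
the series for exp(2D) f terminates at order 3
exp(2D) f = -(2/3)x^3 - 4x^2 - 5x - 16/3


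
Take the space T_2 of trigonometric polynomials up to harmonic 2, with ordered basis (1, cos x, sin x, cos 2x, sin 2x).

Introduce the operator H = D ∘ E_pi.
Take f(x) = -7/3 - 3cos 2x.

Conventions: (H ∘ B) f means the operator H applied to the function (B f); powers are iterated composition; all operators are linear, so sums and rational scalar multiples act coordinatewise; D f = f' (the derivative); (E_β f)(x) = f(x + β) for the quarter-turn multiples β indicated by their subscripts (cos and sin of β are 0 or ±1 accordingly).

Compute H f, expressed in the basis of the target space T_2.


E_pi f = -7/3 - 3cos 2x
D E_pi f = 6sin 2x

the image equals g(x) = 6sin 2x


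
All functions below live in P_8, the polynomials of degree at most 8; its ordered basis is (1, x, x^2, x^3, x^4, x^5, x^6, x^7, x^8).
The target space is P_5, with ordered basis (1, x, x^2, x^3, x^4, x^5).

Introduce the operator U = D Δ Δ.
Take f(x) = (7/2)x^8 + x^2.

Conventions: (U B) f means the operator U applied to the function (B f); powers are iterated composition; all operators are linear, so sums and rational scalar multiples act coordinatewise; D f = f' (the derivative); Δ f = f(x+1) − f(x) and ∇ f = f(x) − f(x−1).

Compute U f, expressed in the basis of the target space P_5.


Δ f = 28x^7 + 98x^6 + 196x^5 + 245x^4 + 196x^3 + 98x^2 + 30x + 9/2
Δ Δ f = 196x^6 + 1176x^5 + 3430x^4 + 5880x^3 + 6076x^2 + 3528x + 891
D Δ Δ f = 1176x^5 + 5880x^4 + 13720x^3 + 17640x^2 + 12152x + 3528

g(x) = 1176x^5 + 5880x^4 + 13720x^3 + 17640x^2 + 12152x + 3528


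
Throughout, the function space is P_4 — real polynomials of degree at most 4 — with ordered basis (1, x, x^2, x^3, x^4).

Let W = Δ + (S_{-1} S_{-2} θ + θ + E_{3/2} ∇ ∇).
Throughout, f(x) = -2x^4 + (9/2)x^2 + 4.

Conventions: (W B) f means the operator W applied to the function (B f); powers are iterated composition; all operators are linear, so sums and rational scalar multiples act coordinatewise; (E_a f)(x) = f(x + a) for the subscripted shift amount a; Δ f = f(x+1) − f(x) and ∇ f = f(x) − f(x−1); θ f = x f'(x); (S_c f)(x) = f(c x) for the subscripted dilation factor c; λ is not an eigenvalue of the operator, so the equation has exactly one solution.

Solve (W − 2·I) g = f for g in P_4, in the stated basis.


write g with unknown coordinates in the stated basis and equate coefficients in (W − 2·I) g = f
solving from the highest basis element down gives g = -(1/33)x^4 + (4/825)x^3 + (2767/4400)x^2 - (5389/6600)x - 40819/26400
check: W g = -(68/33)x^4 + (8/825)x^3 + (12667/2200)x^2 - (5389/3300)x + 11981/13200
so W g − 2·g = -2x^4 + (9/2)x^2 + 4 = f ✓

g(x) = -(1/33)x^4 + (4/825)x^3 + (2767/4400)x^2 - (5389/6600)x - 40819/26400


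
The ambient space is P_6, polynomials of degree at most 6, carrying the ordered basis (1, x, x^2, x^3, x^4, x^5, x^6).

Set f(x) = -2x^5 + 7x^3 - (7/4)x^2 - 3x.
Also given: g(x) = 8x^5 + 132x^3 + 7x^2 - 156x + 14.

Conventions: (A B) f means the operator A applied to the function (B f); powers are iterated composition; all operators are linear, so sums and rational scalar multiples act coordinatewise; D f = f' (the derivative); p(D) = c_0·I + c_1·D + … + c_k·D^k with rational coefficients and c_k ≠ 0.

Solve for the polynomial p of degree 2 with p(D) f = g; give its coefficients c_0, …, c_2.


D^0 f = -2x^5 + 7x^3 - (7/4)x^2 - 3x
D^1 f = -10x^4 + 21x^2 - (7/2)x - 3
D^2 f = -40x^3 + 42x - 7/2
matching coefficients of g against c_0 f + c_1 Df + … from the top degree down determines the c_i
solution: c_0 = -4, c_1 = 0, c_2 = -4

c_0 = -4, c_1 = 0, c_2 = -4


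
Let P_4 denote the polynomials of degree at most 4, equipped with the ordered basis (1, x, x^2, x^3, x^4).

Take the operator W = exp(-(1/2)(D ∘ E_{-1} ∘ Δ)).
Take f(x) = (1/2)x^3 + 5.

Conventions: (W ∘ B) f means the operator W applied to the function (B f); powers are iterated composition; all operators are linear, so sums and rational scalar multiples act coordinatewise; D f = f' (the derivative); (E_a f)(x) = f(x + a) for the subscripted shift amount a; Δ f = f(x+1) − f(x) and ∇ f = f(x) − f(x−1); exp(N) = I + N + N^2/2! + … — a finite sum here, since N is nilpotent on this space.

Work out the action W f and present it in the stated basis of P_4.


the result is g(x) = (1/2)x^3 - (3/2)x + 23/4

order-1 term: -(3/2)x + 3/4
the series for exp(-(1/2)(D ∘ E_{-1} ∘ Δ)) f terminates at order 1
exp(-(1/2)(D ∘ E_{-1} ∘ Δ)) f = (1/2)x^3 - (3/2)x + 23/4
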